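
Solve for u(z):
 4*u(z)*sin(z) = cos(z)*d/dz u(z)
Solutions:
 u(z) = C1/cos(z)^4


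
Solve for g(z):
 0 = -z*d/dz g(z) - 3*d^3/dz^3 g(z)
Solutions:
 g(z) = C1 + Integral(C2*airyai(-3^(2/3)*z/3) + C3*airybi(-3^(2/3)*z/3), z)


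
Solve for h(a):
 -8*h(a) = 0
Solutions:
 h(a) = 0


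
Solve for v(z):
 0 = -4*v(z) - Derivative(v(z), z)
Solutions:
 v(z) = C1*exp(-4*z)


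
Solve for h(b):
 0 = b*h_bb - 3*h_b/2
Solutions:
 h(b) = C1 + C2*b^(5/2)


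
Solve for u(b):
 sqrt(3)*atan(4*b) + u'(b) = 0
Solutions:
 u(b) = C1 - sqrt(3)*(b*atan(4*b) - log(16*b^2 + 1)/8)


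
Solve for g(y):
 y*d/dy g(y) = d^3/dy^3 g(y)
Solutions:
 g(y) = C1 + Integral(C2*airyai(y) + C3*airybi(y), y)


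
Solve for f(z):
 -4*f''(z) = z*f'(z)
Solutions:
 f(z) = C1 + C2*erf(sqrt(2)*z/4)


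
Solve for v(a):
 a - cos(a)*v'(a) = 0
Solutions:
 v(a) = C1 + Integral(a/cos(a), a)


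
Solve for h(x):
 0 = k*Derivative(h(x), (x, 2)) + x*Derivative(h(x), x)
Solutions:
 h(x) = C1 + C2*sqrt(k)*erf(sqrt(2)*x*sqrt(1/k)/2)


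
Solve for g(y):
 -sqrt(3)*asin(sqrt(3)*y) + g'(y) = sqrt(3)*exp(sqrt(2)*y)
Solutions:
 g(y) = C1 + sqrt(3)*(y*asin(sqrt(3)*y) + sqrt(3)*sqrt(1 - 3*y^2)/3) + sqrt(6)*exp(sqrt(2)*y)/2


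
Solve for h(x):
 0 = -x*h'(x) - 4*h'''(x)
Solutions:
 h(x) = C1 + Integral(C2*airyai(-2^(1/3)*x/2) + C3*airybi(-2^(1/3)*x/2), x)


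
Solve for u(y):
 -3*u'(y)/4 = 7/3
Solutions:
 u(y) = C1 - 28*y/9


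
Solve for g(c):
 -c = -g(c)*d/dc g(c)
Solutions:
 g(c) = -sqrt(C1 + c^2)
 g(c) = sqrt(C1 + c^2)


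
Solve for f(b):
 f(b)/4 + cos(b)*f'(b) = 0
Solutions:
 f(b) = C1*(sin(b) - 1)^(1/8)/(sin(b) + 1)^(1/8)


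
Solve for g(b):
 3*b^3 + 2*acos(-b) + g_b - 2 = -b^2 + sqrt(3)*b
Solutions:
 g(b) = C1 - 3*b^4/4 - b^3/3 + sqrt(3)*b^2/2 - 2*b*acos(-b) + 2*b - 2*sqrt(1 - b^2)


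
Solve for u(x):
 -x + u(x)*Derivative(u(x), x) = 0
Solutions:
 u(x) = -sqrt(C1 + x^2)
 u(x) = sqrt(C1 + x^2)


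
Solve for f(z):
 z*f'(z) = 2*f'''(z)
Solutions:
 f(z) = C1 + Integral(C2*airyai(2^(2/3)*z/2) + C3*airybi(2^(2/3)*z/2), z)


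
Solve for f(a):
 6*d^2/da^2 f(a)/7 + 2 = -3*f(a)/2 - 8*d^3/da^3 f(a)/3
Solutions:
 f(a) = C1*exp(a*(-6 + 3*3^(1/3)/(14*sqrt(2422) + 689)^(1/3) + 3^(2/3)*(14*sqrt(2422) + 689)^(1/3))/56)*sin(3*3^(1/6)*a*(-(14*sqrt(2422) + 689)^(1/3) + 3^(2/3)/(14*sqrt(2422) + 689)^(1/3))/56) + C2*exp(a*(-6 + 3*3^(1/3)/(14*sqrt(2422) + 689)^(1/3) + 3^(2/3)*(14*sqrt(2422) + 689)^(1/3))/56)*cos(3*3^(1/6)*a*(-(14*sqrt(2422) + 689)^(1/3) + 3^(2/3)/(14*sqrt(2422) + 689)^(1/3))/56) + C3*exp(-a*(3*3^(1/3)/(14*sqrt(2422) + 689)^(1/3) + 3 + 3^(2/3)*(14*sqrt(2422) + 689)^(1/3))/28) - 4/3


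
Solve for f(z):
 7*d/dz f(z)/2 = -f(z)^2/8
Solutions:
 f(z) = 28/(C1 + z)


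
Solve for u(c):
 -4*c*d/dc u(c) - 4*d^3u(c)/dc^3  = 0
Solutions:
 u(c) = C1 + Integral(C2*airyai(-c) + C3*airybi(-c), c)


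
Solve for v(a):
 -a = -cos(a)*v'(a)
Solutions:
 v(a) = C1 + Integral(a/cos(a), a)


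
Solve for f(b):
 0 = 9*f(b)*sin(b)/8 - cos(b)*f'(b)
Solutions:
 f(b) = C1/cos(b)^(9/8)


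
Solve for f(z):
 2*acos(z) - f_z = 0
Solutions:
 f(z) = C1 + 2*z*acos(z) - 2*sqrt(1 - z^2)


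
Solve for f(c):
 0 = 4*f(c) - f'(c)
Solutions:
 f(c) = C1*exp(4*c)


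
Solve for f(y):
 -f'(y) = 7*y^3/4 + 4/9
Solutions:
 f(y) = C1 - 7*y^4/16 - 4*y/9


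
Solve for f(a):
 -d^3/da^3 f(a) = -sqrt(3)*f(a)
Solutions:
 f(a) = C3*exp(3^(1/6)*a) + (C1*sin(3^(2/3)*a/2) + C2*cos(3^(2/3)*a/2))*exp(-3^(1/6)*a/2)


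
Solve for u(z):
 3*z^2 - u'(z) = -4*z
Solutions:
 u(z) = C1 + z^3 + 2*z^2


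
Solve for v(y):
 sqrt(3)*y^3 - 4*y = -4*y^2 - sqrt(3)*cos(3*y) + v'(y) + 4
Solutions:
 v(y) = C1 + sqrt(3)*y^4/4 + 4*y^3/3 - 2*y^2 - 4*y + sqrt(3)*sin(3*y)/3


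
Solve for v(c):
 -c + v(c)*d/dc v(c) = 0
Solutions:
 v(c) = -sqrt(C1 + c^2)
 v(c) = sqrt(C1 + c^2)


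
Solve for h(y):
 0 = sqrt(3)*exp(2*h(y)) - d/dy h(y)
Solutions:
 h(y) = log(-sqrt(-1/(C1 + sqrt(3)*y))) - log(2)/2
 h(y) = log(-1/(C1 + sqrt(3)*y))/2 - log(2)/2


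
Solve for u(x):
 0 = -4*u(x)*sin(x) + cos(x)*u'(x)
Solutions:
 u(x) = C1/cos(x)^4


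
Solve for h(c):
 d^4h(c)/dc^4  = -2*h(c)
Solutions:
 h(c) = (C1*sin(2^(3/4)*c/2) + C2*cos(2^(3/4)*c/2))*exp(-2^(3/4)*c/2) + (C3*sin(2^(3/4)*c/2) + C4*cos(2^(3/4)*c/2))*exp(2^(3/4)*c/2)


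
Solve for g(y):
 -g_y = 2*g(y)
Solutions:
 g(y) = C1*exp(-2*y)


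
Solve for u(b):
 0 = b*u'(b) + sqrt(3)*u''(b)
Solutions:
 u(b) = C1 + C2*erf(sqrt(2)*3^(3/4)*b/6)


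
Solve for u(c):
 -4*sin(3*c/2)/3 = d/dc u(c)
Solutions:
 u(c) = C1 + 8*cos(3*c/2)/9


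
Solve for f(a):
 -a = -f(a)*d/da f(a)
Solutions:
 f(a) = -sqrt(C1 + a^2)
 f(a) = sqrt(C1 + a^2)


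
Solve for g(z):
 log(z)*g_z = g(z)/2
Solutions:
 g(z) = C1*exp(li(z)/2)


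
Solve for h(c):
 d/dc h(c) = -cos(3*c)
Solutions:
 h(c) = C1 - sin(3*c)/3


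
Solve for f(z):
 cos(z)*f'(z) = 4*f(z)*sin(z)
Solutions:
 f(z) = C1/cos(z)^4


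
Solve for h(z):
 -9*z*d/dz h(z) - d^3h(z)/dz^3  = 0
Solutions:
 h(z) = C1 + Integral(C2*airyai(-3^(2/3)*z) + C3*airybi(-3^(2/3)*z), z)


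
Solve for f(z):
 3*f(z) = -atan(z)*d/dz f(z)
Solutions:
 f(z) = C1*exp(-3*Integral(1/atan(z), z))


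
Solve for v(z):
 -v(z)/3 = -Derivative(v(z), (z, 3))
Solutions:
 v(z) = C3*exp(3^(2/3)*z/3) + (C1*sin(3^(1/6)*z/2) + C2*cos(3^(1/6)*z/2))*exp(-3^(2/3)*z/6)


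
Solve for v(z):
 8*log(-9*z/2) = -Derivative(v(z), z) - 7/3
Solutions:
 v(z) = C1 - 8*z*log(-z) + z*(-16*log(3) + 8*log(2) + 17/3)


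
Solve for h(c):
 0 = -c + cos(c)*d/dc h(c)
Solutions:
 h(c) = C1 + Integral(c/cos(c), c)


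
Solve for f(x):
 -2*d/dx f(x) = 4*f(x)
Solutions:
 f(x) = C1*exp(-2*x)


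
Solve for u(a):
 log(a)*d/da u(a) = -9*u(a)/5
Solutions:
 u(a) = C1*exp(-9*li(a)/5)


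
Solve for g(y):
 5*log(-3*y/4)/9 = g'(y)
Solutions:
 g(y) = C1 + 5*y*log(-y)/9 + 5*y*(-2*log(2) - 1 + log(3))/9


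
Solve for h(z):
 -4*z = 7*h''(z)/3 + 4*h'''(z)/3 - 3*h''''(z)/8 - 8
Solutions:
 h(z) = C1 + C2*z + C3*exp(2*z*(8 - sqrt(190))/9) + C4*exp(2*z*(8 + sqrt(190))/9) - 2*z^3/7 + 108*z^2/49


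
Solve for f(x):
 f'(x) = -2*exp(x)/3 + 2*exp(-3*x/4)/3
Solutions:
 f(x) = C1 - 2*exp(x)/3 - 8*exp(-3*x/4)/9


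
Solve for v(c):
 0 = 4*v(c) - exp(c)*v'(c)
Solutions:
 v(c) = C1*exp(-4*exp(-c))


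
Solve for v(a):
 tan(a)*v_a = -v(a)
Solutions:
 v(a) = C1/sin(a)


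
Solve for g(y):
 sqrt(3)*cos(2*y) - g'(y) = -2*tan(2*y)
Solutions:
 g(y) = C1 - log(cos(2*y)) + sqrt(3)*sin(2*y)/2


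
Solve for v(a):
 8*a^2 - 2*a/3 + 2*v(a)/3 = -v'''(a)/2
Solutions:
 v(a) = C3*exp(-6^(2/3)*a/3) - 12*a^2 + a + (C1*sin(2^(2/3)*3^(1/6)*a/2) + C2*cos(2^(2/3)*3^(1/6)*a/2))*exp(6^(2/3)*a/6)


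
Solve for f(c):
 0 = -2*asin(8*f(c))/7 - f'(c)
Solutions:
 Integral(1/asin(8*_y), (_y, f(c))) = C1 - 2*c/7


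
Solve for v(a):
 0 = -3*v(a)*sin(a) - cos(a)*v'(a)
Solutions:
 v(a) = C1*cos(a)^3


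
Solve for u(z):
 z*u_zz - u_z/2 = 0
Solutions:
 u(z) = C1 + C2*z^(3/2)


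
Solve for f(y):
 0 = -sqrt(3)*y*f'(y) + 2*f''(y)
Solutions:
 f(y) = C1 + C2*erfi(3^(1/4)*y/2)


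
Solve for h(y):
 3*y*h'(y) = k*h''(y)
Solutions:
 h(y) = C1 + C2*erf(sqrt(6)*y*sqrt(-1/k)/2)/sqrt(-1/k)


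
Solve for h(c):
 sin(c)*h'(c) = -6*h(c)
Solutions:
 h(c) = C1*(cos(c)^3 + 3*cos(c)^2 + 3*cos(c) + 1)/(cos(c)^3 - 3*cos(c)^2 + 3*cos(c) - 1)


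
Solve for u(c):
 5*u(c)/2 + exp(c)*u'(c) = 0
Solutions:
 u(c) = C1*exp(5*exp(-c)/2)


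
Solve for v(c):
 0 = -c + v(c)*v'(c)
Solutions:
 v(c) = -sqrt(C1 + c^2)
 v(c) = sqrt(C1 + c^2)


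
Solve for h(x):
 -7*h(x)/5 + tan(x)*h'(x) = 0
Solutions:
 h(x) = C1*sin(x)^(7/5)


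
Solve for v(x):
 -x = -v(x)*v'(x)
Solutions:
 v(x) = -sqrt(C1 + x^2)
 v(x) = sqrt(C1 + x^2)


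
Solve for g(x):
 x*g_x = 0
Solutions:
 g(x) = C1


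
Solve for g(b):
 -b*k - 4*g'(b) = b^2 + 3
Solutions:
 g(b) = C1 - b^3/12 - b^2*k/8 - 3*b/4


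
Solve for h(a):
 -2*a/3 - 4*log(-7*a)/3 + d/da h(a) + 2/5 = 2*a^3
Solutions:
 h(a) = C1 + a^4/2 + a^2/3 + 4*a*log(-a)/3 + 2*a*(-13 + 10*log(7))/15


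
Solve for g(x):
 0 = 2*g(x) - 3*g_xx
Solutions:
 g(x) = C1*exp(-sqrt(6)*x/3) + C2*exp(sqrt(6)*x/3)


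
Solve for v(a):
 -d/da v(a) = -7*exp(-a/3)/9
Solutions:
 v(a) = C1 - 7*exp(-a/3)/3


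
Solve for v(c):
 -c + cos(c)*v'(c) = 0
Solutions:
 v(c) = C1 + Integral(c/cos(c), c)


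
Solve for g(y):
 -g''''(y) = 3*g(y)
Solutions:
 g(y) = (C1*sin(sqrt(2)*3^(1/4)*y/2) + C2*cos(sqrt(2)*3^(1/4)*y/2))*exp(-sqrt(2)*3^(1/4)*y/2) + (C3*sin(sqrt(2)*3^(1/4)*y/2) + C4*cos(sqrt(2)*3^(1/4)*y/2))*exp(sqrt(2)*3^(1/4)*y/2)


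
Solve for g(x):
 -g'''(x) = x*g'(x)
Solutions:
 g(x) = C1 + Integral(C2*airyai(-x) + C3*airybi(-x), x)


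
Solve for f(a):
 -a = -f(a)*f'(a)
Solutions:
 f(a) = -sqrt(C1 + a^2)
 f(a) = sqrt(C1 + a^2)


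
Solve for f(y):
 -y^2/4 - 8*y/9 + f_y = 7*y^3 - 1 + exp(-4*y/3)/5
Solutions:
 f(y) = C1 + 7*y^4/4 + y^3/12 + 4*y^2/9 - y - 3*exp(-4*y/3)/20


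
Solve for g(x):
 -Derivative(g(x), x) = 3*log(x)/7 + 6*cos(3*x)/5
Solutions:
 g(x) = C1 - 3*x*log(x)/7 + 3*x/7 - 2*sin(3*x)/5


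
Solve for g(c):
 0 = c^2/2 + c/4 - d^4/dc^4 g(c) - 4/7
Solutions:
 g(c) = C1 + C2*c + C3*c^2 + C4*c^3 + c^6/720 + c^5/480 - c^4/42


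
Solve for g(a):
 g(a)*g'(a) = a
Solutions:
 g(a) = -sqrt(C1 + a^2)
 g(a) = sqrt(C1 + a^2)


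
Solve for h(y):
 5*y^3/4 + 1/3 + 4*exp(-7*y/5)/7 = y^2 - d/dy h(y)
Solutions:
 h(y) = C1 - 5*y^4/16 + y^3/3 - y/3 + 20*exp(-7*y/5)/49


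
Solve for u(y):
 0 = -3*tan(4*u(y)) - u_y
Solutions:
 u(y) = -asin(C1*exp(-12*y))/4 + pi/4
 u(y) = asin(C1*exp(-12*y))/4


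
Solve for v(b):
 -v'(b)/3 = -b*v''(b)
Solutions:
 v(b) = C1 + C2*b^(4/3)


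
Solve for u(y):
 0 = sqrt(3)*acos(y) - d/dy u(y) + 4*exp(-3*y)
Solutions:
 u(y) = C1 + sqrt(3)*y*acos(y) - sqrt(3)*sqrt(1 - y^2) - 4*exp(-3*y)/3


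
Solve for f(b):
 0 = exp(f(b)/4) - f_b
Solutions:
 f(b) = 4*log(-1/(C1 + b)) + 8*log(2)


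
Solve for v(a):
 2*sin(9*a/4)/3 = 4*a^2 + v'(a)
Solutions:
 v(a) = C1 - 4*a^3/3 - 8*cos(9*a/4)/27


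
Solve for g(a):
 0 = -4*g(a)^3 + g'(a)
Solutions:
 g(a) = -sqrt(2)*sqrt(-1/(C1 + 4*a))/2
 g(a) = sqrt(2)*sqrt(-1/(C1 + 4*a))/2


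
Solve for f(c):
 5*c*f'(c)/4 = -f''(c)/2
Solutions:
 f(c) = C1 + C2*erf(sqrt(5)*c/2)


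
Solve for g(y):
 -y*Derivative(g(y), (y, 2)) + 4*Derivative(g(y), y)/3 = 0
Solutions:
 g(y) = C1 + C2*y^(7/3)


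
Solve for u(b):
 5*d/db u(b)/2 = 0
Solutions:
 u(b) = C1


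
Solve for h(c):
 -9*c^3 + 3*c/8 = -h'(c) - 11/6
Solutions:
 h(c) = C1 + 9*c^4/4 - 3*c^2/16 - 11*c/6


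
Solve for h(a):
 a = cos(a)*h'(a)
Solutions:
 h(a) = C1 + Integral(a/cos(a), a)


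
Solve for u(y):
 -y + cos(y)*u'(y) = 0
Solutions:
 u(y) = C1 + Integral(y/cos(y), y)


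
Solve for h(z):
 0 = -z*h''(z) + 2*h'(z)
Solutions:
 h(z) = C1 + C2*z^3


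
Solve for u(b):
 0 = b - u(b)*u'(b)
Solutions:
 u(b) = -sqrt(C1 + b^2)
 u(b) = sqrt(C1 + b^2)


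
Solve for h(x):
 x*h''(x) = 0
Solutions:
 h(x) = C1 + C2*x


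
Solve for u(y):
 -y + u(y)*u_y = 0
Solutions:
 u(y) = -sqrt(C1 + y^2)
 u(y) = sqrt(C1 + y^2)


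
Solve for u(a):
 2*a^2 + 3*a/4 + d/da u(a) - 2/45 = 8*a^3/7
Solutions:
 u(a) = C1 + 2*a^4/7 - 2*a^3/3 - 3*a^2/8 + 2*a/45


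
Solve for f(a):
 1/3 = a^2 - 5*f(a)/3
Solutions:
 f(a) = 3*a^2/5 - 1/5


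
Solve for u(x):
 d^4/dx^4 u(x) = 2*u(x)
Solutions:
 u(x) = C1*exp(-2^(1/4)*x) + C2*exp(2^(1/4)*x) + C3*sin(2^(1/4)*x) + C4*cos(2^(1/4)*x)


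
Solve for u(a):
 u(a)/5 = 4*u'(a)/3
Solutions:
 u(a) = C1*exp(3*a/20)


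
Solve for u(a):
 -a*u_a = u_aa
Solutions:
 u(a) = C1 + C2*erf(sqrt(2)*a/2)


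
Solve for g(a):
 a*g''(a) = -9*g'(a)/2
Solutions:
 g(a) = C1 + C2/a^(7/2)


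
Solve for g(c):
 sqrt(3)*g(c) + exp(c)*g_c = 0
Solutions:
 g(c) = C1*exp(sqrt(3)*exp(-c))


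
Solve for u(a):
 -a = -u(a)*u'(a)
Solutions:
 u(a) = -sqrt(C1 + a^2)
 u(a) = sqrt(C1 + a^2)


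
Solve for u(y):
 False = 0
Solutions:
 u(y) = C1 + zoo*y - 5*log(cos(3*y/4))/3


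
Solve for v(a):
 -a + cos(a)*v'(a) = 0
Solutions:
 v(a) = C1 + Integral(a/cos(a), a)


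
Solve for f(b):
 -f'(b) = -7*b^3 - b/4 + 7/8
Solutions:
 f(b) = C1 + 7*b^4/4 + b^2/8 - 7*b/8


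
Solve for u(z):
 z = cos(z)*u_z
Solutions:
 u(z) = C1 + Integral(z/cos(z), z)


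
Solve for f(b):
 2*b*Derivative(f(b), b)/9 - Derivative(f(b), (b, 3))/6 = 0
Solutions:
 f(b) = C1 + Integral(C2*airyai(6^(2/3)*b/3) + C3*airybi(6^(2/3)*b/3), b)


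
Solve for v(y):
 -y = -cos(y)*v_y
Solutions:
 v(y) = C1 + Integral(y/cos(y), y)


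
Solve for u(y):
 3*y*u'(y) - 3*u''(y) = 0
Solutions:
 u(y) = C1 + C2*erfi(sqrt(2)*y/2)


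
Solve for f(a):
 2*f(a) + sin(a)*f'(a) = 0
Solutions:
 f(a) = C1*(cos(a) + 1)/(cos(a) - 1)


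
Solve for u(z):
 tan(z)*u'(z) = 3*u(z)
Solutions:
 u(z) = C1*sin(z)^3


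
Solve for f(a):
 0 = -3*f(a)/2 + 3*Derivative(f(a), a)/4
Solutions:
 f(a) = C1*exp(2*a)


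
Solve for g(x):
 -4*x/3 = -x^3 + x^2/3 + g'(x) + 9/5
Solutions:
 g(x) = C1 + x^4/4 - x^3/9 - 2*x^2/3 - 9*x/5


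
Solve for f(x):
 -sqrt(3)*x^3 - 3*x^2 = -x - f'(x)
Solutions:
 f(x) = C1 + sqrt(3)*x^4/4 + x^3 - x^2/2


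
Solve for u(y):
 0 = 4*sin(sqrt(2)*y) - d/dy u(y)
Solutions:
 u(y) = C1 - 2*sqrt(2)*cos(sqrt(2)*y)


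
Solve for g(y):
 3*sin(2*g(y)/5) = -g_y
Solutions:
 3*y + 5*log(cos(2*g(y)/5) - 1)/4 - 5*log(cos(2*g(y)/5) + 1)/4 = C1


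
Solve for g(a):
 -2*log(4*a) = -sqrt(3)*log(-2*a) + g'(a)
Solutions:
 g(a) = C1 - a*(2 - sqrt(3))*log(a) + a*(-4*log(2) - sqrt(3) + sqrt(3)*log(2) + 2 + sqrt(3)*I*pi)


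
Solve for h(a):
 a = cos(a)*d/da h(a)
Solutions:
 h(a) = C1 + Integral(a/cos(a), a)


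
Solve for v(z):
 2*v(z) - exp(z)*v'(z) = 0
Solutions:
 v(z) = C1*exp(-2*exp(-z))


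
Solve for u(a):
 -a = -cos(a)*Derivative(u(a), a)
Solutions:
 u(a) = C1 + Integral(a/cos(a), a)


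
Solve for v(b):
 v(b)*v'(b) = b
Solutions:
 v(b) = -sqrt(C1 + b^2)
 v(b) = sqrt(C1 + b^2)


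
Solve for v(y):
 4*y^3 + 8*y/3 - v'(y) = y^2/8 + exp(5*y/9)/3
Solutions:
 v(y) = C1 + y^4 - y^3/24 + 4*y^2/3 - 3*exp(5*y/9)/5


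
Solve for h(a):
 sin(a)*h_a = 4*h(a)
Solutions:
 h(a) = C1*(cos(a)^2 - 2*cos(a) + 1)/(cos(a)^2 + 2*cos(a) + 1)


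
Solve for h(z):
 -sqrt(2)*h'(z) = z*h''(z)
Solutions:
 h(z) = C1 + C2*z^(1 - sqrt(2))


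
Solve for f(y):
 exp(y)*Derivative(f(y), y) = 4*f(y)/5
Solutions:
 f(y) = C1*exp(-4*exp(-y)/5)


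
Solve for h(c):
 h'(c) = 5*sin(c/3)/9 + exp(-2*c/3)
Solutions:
 h(c) = C1 - 5*cos(c/3)/3 - 3*exp(-2*c/3)/2


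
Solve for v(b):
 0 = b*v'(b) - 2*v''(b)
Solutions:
 v(b) = C1 + C2*erfi(b/2)


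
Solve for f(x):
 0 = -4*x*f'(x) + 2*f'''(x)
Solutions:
 f(x) = C1 + Integral(C2*airyai(2^(1/3)*x) + C3*airybi(2^(1/3)*x), x)


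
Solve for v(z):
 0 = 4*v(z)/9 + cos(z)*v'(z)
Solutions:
 v(z) = C1*(sin(z) - 1)^(2/9)/(sin(z) + 1)^(2/9)


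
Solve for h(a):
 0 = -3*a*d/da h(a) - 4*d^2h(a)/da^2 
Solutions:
 h(a) = C1 + C2*erf(sqrt(6)*a/4)


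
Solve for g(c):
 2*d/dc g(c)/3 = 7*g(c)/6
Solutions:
 g(c) = C1*exp(7*c/4)


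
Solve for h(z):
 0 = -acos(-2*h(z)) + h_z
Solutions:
 Integral(1/acos(-2*_y), (_y, h(z))) = C1 + z


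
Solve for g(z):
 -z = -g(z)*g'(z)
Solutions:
 g(z) = -sqrt(C1 + z^2)
 g(z) = sqrt(C1 + z^2)


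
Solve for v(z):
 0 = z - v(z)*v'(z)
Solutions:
 v(z) = -sqrt(C1 + z^2)
 v(z) = sqrt(C1 + z^2)


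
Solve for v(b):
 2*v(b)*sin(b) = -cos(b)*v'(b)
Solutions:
 v(b) = C1*cos(b)^2


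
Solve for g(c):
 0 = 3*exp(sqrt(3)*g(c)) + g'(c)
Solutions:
 g(c) = sqrt(3)*(2*log(1/(C1 + 3*c)) - log(3))/6


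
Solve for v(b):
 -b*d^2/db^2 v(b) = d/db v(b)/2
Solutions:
 v(b) = C1 + C2*sqrt(b)


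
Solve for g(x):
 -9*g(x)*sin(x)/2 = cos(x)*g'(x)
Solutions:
 g(x) = C1*cos(x)^(9/2)


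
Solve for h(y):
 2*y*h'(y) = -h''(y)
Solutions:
 h(y) = C1 + C2*erf(y)


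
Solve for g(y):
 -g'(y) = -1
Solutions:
 g(y) = C1 + y


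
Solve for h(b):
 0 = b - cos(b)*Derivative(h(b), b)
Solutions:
 h(b) = C1 + Integral(b/cos(b), b)


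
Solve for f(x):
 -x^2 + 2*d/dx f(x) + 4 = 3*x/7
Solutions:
 f(x) = C1 + x^3/6 + 3*x^2/28 - 2*x


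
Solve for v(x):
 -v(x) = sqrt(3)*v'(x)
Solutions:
 v(x) = C1*exp(-sqrt(3)*x/3)


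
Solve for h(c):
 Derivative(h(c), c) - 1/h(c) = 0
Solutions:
 h(c) = -sqrt(C1 + 2*c)
 h(c) = sqrt(C1 + 2*c)


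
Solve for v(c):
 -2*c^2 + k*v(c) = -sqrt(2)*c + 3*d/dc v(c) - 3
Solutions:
 v(c) = C1*exp(c*k/3) + 2*c^2/k - sqrt(2)*c/k + 12*c/k^2 - 3/k - 3*sqrt(2)/k^2 + 36/k^3


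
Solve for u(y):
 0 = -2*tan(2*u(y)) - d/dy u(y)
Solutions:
 u(y) = -asin(C1*exp(-4*y))/2 + pi/2
 u(y) = asin(C1*exp(-4*y))/2


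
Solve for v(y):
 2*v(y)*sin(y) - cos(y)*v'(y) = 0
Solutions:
 v(y) = C1/cos(y)^2


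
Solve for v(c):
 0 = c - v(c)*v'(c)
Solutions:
 v(c) = -sqrt(C1 + c^2)
 v(c) = sqrt(C1 + c^2)


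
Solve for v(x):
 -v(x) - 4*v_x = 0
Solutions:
 v(x) = C1*exp(-x/4)


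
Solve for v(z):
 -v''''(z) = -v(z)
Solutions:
 v(z) = C1*exp(-z) + C2*exp(z) + C3*sin(z) + C4*cos(z)


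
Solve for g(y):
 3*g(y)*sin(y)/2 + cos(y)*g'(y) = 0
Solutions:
 g(y) = C1*cos(y)^(3/2)


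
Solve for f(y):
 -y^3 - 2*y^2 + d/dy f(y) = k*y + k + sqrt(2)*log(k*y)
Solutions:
 f(y) = C1 + k*y^2/2 + y^4/4 + 2*y^3/3 + y*(k - sqrt(2)) + sqrt(2)*y*log(k*y)


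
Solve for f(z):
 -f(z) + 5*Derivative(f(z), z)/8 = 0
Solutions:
 f(z) = C1*exp(8*z/5)


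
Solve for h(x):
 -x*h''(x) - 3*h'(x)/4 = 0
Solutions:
 h(x) = C1 + C2*x^(1/4)


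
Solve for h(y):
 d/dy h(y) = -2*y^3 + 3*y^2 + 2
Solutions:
 h(y) = C1 - y^4/2 + y^3 + 2*y


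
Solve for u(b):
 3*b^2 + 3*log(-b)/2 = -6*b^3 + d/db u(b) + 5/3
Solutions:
 u(b) = C1 + 3*b^4/2 + b^3 + 3*b*log(-b)/2 - 19*b/6


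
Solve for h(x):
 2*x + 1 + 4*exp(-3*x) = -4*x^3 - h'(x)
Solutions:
 h(x) = C1 - x^4 - x^2 - x + 4*exp(-3*x)/3


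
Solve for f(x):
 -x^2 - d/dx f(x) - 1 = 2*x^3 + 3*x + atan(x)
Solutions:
 f(x) = C1 - x^4/2 - x^3/3 - 3*x^2/2 - x*atan(x) - x + log(x^2 + 1)/2


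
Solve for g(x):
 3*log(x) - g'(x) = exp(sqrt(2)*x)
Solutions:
 g(x) = C1 + 3*x*log(x) - 3*x - sqrt(2)*exp(sqrt(2)*x)/2


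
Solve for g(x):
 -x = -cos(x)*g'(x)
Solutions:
 g(x) = C1 + Integral(x/cos(x), x)


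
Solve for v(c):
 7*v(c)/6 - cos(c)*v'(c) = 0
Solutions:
 v(c) = C1*(sin(c) + 1)^(7/12)/(sin(c) - 1)^(7/12)


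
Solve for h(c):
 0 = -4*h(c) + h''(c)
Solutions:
 h(c) = C1*exp(-2*c) + C2*exp(2*c)


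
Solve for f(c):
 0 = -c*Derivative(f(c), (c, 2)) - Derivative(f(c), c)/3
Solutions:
 f(c) = C1 + C2*c^(2/3)


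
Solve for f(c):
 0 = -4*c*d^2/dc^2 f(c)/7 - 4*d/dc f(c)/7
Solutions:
 f(c) = C1 + C2*log(c)


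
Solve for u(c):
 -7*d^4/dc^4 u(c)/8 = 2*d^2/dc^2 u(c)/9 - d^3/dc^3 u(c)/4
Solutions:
 u(c) = C1 + C2*c + (C3*sin(sqrt(103)*c/21) + C4*cos(sqrt(103)*c/21))*exp(c/7)


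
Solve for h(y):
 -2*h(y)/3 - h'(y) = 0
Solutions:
 h(y) = C1*exp(-2*y/3)


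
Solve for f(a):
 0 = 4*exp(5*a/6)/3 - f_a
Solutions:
 f(a) = C1 + 8*exp(5*a/6)/5


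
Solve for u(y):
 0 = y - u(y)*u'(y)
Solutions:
 u(y) = -sqrt(C1 + y^2)
 u(y) = sqrt(C1 + y^2)


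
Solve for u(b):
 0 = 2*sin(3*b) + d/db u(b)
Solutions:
 u(b) = C1 + 2*cos(3*b)/3


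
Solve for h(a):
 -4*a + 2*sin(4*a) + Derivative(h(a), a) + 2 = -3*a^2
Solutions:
 h(a) = C1 - a^3 + 2*a^2 - 2*a + cos(4*a)/2


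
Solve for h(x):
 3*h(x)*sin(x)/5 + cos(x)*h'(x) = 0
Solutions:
 h(x) = C1*cos(x)^(3/5)


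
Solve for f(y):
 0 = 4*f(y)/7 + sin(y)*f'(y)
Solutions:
 f(y) = C1*(cos(y) + 1)^(2/7)/(cos(y) - 1)^(2/7)


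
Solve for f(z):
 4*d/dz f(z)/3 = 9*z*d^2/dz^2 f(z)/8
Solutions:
 f(z) = C1 + C2*z^(59/27)


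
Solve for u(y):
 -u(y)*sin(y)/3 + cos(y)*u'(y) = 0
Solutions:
 u(y) = C1/cos(y)^(1/3)


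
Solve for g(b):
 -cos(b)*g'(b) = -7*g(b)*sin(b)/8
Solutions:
 g(b) = C1/cos(b)^(7/8)


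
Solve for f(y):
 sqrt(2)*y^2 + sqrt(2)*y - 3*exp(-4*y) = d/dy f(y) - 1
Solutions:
 f(y) = C1 + sqrt(2)*y^3/3 + sqrt(2)*y^2/2 + y + 3*exp(-4*y)/4


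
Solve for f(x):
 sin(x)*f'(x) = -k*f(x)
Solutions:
 f(x) = C1*exp(k*(-log(cos(x) - 1) + log(cos(x) + 1))/2)


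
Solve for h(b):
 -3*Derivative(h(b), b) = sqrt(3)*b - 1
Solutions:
 h(b) = C1 - sqrt(3)*b^2/6 + b/3


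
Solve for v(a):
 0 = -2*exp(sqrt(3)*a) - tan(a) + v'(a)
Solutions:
 v(a) = C1 + 2*sqrt(3)*exp(sqrt(3)*a)/3 - log(cos(a))


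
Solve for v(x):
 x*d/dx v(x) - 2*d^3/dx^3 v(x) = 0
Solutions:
 v(x) = C1 + Integral(C2*airyai(2^(2/3)*x/2) + C3*airybi(2^(2/3)*x/2), x)


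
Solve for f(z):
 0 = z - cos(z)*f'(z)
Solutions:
 f(z) = C1 + Integral(z/cos(z), z)


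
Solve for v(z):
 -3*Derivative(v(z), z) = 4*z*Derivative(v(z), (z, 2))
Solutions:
 v(z) = C1 + C2*z^(1/4)


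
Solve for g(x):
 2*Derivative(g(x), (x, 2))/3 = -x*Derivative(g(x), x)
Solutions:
 g(x) = C1 + C2*erf(sqrt(3)*x/2)


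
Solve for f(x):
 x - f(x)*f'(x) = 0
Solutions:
 f(x) = -sqrt(C1 + x^2)
 f(x) = sqrt(C1 + x^2)


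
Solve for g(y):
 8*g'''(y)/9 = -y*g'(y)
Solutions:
 g(y) = C1 + Integral(C2*airyai(-3^(2/3)*y/2) + C3*airybi(-3^(2/3)*y/2), y)


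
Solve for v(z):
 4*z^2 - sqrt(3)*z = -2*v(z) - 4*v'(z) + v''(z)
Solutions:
 v(z) = C1*exp(z*(2 - sqrt(6))) + C2*exp(z*(2 + sqrt(6))) - 2*z^2 + sqrt(3)*z/2 + 8*z - 18 - sqrt(3)


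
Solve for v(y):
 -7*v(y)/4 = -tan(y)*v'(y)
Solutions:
 v(y) = C1*sin(y)^(7/4)


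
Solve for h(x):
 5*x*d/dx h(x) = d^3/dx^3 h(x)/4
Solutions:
 h(x) = C1 + Integral(C2*airyai(20^(1/3)*x) + C3*airybi(20^(1/3)*x), x)


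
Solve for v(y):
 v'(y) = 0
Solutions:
 v(y) = C1


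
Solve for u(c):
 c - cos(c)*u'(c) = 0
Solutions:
 u(c) = C1 + Integral(c/cos(c), c)


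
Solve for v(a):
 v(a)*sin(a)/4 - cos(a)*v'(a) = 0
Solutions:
 v(a) = C1/cos(a)^(1/4)


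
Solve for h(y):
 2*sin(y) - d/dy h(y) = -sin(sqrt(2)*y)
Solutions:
 h(y) = C1 - 2*cos(y) - sqrt(2)*cos(sqrt(2)*y)/2


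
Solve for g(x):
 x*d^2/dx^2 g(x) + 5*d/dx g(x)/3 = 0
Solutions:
 g(x) = C1 + C2/x^(2/3)


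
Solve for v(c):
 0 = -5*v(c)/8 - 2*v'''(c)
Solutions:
 v(c) = C3*exp(-2^(2/3)*5^(1/3)*c/4) + (C1*sin(2^(2/3)*sqrt(3)*5^(1/3)*c/8) + C2*cos(2^(2/3)*sqrt(3)*5^(1/3)*c/8))*exp(2^(2/3)*5^(1/3)*c/8)


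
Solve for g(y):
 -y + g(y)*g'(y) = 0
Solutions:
 g(y) = -sqrt(C1 + y^2)
 g(y) = sqrt(C1 + y^2)


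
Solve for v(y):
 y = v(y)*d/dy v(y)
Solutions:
 v(y) = -sqrt(C1 + y^2)
 v(y) = sqrt(C1 + y^2)


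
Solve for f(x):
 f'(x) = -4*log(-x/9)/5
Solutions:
 f(x) = C1 - 4*x*log(-x)/5 + 4*x*(1 + 2*log(3))/5


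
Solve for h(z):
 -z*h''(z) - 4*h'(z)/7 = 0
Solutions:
 h(z) = C1 + C2*z^(3/7)


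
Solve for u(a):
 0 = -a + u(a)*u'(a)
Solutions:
 u(a) = -sqrt(C1 + a^2)
 u(a) = sqrt(C1 + a^2)


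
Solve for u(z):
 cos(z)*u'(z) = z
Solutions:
 u(z) = C1 + Integral(z/cos(z), z)


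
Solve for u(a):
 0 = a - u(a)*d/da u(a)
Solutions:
 u(a) = -sqrt(C1 + a^2)
 u(a) = sqrt(C1 + a^2)


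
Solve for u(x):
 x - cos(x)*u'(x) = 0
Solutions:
 u(x) = C1 + Integral(x/cos(x), x)


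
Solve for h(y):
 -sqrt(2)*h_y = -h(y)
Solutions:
 h(y) = C1*exp(sqrt(2)*y/2)


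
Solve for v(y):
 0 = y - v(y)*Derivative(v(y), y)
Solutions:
 v(y) = -sqrt(C1 + y^2)
 v(y) = sqrt(C1 + y^2)


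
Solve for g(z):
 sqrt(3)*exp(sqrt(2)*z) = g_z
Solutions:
 g(z) = C1 + sqrt(6)*exp(sqrt(2)*z)/2


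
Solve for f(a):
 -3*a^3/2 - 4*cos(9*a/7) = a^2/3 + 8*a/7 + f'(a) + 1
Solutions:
 f(a) = C1 - 3*a^4/8 - a^3/9 - 4*a^2/7 - a - 28*sin(9*a/7)/9


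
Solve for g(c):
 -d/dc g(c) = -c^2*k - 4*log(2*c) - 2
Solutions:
 g(c) = C1 + c^3*k/3 + 4*c*log(c) - 2*c + c*log(16)


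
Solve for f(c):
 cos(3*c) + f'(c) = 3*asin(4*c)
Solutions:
 f(c) = C1 + 3*c*asin(4*c) + 3*sqrt(1 - 16*c^2)/4 - sin(3*c)/3


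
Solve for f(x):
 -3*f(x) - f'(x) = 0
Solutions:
 f(x) = C1*exp(-3*x)


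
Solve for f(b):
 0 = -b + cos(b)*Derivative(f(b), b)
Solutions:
 f(b) = C1 + Integral(b/cos(b), b)


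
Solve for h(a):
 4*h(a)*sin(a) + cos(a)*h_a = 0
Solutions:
 h(a) = C1*cos(a)^4


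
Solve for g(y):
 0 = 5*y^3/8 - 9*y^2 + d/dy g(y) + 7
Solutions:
 g(y) = C1 - 5*y^4/32 + 3*y^3 - 7*y


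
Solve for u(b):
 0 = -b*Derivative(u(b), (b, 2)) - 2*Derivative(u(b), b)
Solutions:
 u(b) = C1 + C2/b


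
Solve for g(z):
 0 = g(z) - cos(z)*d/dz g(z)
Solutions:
 g(z) = C1*sqrt(sin(z) + 1)/sqrt(sin(z) - 1)


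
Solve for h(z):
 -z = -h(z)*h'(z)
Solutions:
 h(z) = -sqrt(C1 + z^2)
 h(z) = sqrt(C1 + z^2)


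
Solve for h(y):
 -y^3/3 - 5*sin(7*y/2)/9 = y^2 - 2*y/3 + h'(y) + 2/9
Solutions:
 h(y) = C1 - y^4/12 - y^3/3 + y^2/3 - 2*y/9 + 10*cos(7*y/2)/63


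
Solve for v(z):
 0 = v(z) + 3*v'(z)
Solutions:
 v(z) = C1*exp(-z/3)


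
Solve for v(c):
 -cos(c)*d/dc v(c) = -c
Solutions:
 v(c) = C1 + Integral(c/cos(c), c)


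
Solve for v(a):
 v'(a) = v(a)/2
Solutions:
 v(a) = C1*exp(a/2)


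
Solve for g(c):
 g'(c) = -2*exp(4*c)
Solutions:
 g(c) = C1 - exp(4*c)/2


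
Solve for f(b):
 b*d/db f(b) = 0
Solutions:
 f(b) = C1


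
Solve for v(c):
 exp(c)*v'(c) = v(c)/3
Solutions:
 v(c) = C1*exp(-exp(-c)/3)


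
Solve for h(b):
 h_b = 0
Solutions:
 h(b) = C1


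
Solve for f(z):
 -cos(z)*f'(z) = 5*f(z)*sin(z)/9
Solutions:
 f(z) = C1*cos(z)^(5/9)


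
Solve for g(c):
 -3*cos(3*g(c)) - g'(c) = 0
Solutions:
 g(c) = -asin((C1 + exp(18*c))/(C1 - exp(18*c)))/3 + pi/3
 g(c) = asin((C1 + exp(18*c))/(C1 - exp(18*c)))/3


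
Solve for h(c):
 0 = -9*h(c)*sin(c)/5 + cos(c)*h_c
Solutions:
 h(c) = C1/cos(c)^(9/5)


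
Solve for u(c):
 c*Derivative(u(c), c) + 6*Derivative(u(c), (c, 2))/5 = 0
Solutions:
 u(c) = C1 + C2*erf(sqrt(15)*c/6)


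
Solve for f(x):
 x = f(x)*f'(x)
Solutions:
 f(x) = -sqrt(C1 + x^2)
 f(x) = sqrt(C1 + x^2)


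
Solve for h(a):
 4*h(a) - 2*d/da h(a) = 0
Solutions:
 h(a) = C1*exp(2*a)


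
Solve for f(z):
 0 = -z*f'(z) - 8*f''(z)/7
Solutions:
 f(z) = C1 + C2*erf(sqrt(7)*z/4)


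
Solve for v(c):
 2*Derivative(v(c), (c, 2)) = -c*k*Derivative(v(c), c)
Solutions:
 v(c) = Piecewise((-sqrt(pi)*C1*erf(c*sqrt(k)/2)/sqrt(k) - C2, (k > 0) | (k < 0)), (-C1*c - C2, True))


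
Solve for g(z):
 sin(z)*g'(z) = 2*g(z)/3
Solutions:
 g(z) = C1*(cos(z) - 1)^(1/3)/(cos(z) + 1)^(1/3)


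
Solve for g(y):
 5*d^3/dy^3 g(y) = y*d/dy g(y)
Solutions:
 g(y) = C1 + Integral(C2*airyai(5^(2/3)*y/5) + C3*airybi(5^(2/3)*y/5), y)


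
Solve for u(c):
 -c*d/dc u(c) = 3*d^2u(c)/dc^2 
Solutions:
 u(c) = C1 + C2*erf(sqrt(6)*c/6)


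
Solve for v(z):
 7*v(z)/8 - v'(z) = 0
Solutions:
 v(z) = C1*exp(7*z/8)


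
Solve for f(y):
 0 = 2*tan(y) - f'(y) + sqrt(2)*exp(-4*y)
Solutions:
 f(y) = C1 + log(tan(y)^2 + 1) - sqrt(2)*exp(-4*y)/4


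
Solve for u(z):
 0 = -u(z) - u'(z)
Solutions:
 u(z) = C1*exp(-z)


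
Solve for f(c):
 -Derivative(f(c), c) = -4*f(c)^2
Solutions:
 f(c) = -1/(C1 + 4*c)


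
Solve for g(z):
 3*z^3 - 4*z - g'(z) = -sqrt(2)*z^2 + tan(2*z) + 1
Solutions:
 g(z) = C1 + 3*z^4/4 + sqrt(2)*z^3/3 - 2*z^2 - z + log(cos(2*z))/2


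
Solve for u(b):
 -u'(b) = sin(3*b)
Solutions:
 u(b) = C1 + cos(3*b)/3


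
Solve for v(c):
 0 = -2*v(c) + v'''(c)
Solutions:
 v(c) = C3*exp(2^(1/3)*c) + (C1*sin(2^(1/3)*sqrt(3)*c/2) + C2*cos(2^(1/3)*sqrt(3)*c/2))*exp(-2^(1/3)*c/2)


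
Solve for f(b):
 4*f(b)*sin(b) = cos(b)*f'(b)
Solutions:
 f(b) = C1/cos(b)^4


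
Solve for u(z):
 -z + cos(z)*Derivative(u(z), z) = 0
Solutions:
 u(z) = C1 + Integral(z/cos(z), z)


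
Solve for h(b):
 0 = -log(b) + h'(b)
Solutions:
 h(b) = C1 + b*log(b) - b


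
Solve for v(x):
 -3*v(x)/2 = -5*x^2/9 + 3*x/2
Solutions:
 v(x) = x*(10*x - 27)/27


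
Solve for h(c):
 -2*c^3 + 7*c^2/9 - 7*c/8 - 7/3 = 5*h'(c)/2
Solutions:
 h(c) = C1 - c^4/5 + 14*c^3/135 - 7*c^2/40 - 14*c/15


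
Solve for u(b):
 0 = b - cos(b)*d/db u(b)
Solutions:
 u(b) = C1 + Integral(b/cos(b), b)


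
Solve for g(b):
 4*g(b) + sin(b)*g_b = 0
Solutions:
 g(b) = C1*(cos(b)^2 + 2*cos(b) + 1)/(cos(b)^2 - 2*cos(b) + 1)


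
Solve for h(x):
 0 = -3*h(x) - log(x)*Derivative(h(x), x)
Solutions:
 h(x) = C1*exp(-3*li(x))


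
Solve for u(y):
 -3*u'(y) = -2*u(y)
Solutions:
 u(y) = C1*exp(2*y/3)


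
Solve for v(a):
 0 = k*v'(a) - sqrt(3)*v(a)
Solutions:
 v(a) = C1*exp(sqrt(3)*a/k)


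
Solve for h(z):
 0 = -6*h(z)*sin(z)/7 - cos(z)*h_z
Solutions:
 h(z) = C1*cos(z)^(6/7)


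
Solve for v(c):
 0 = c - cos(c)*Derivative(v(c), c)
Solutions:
 v(c) = C1 + Integral(c/cos(c), c)


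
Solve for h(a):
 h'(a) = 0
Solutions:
 h(a) = C1


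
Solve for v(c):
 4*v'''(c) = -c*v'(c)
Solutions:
 v(c) = C1 + Integral(C2*airyai(-2^(1/3)*c/2) + C3*airybi(-2^(1/3)*c/2), c)


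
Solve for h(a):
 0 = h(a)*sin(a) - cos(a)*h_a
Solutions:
 h(a) = C1/cos(a)


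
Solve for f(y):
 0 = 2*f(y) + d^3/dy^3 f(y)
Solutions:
 f(y) = C3*exp(-2^(1/3)*y) + (C1*sin(2^(1/3)*sqrt(3)*y/2) + C2*cos(2^(1/3)*sqrt(3)*y/2))*exp(2^(1/3)*y/2)


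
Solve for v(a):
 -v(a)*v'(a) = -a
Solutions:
 v(a) = -sqrt(C1 + a^2)
 v(a) = sqrt(C1 + a^2)


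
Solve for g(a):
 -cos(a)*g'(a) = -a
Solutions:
 g(a) = C1 + Integral(a/cos(a), a)


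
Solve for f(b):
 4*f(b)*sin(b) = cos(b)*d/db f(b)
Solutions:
 f(b) = C1/cos(b)^4


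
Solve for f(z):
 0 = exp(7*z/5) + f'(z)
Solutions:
 f(z) = C1 - 5*exp(7*z/5)/7


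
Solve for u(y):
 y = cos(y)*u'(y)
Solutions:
 u(y) = C1 + Integral(y/cos(y), y)


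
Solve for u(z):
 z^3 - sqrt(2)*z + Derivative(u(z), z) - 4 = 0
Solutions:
 u(z) = C1 - z^4/4 + sqrt(2)*z^2/2 + 4*z


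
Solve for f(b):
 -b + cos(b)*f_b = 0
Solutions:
 f(b) = C1 + Integral(b/cos(b), b)


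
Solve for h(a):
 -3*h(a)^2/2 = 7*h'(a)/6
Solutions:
 h(a) = 7/(C1 + 9*a)


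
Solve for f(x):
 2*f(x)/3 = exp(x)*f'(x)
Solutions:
 f(x) = C1*exp(-2*exp(-x)/3)


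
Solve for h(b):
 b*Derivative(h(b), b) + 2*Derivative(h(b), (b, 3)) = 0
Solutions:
 h(b) = C1 + Integral(C2*airyai(-2^(2/3)*b/2) + C3*airybi(-2^(2/3)*b/2), b)


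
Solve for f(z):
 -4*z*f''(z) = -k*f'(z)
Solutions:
 f(z) = C1 + z^(re(k)/4 + 1)*(C2*sin(log(z)*Abs(im(k))/4) + C3*cos(log(z)*im(k)/4))


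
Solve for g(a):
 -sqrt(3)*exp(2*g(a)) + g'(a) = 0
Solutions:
 g(a) = log(-sqrt(-1/(C1 + sqrt(3)*a))) - log(2)/2
 g(a) = log(-1/(C1 + sqrt(3)*a))/2 - log(2)/2


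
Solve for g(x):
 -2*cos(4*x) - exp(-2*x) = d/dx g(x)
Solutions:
 g(x) = C1 - sin(4*x)/2 + exp(-2*x)/2


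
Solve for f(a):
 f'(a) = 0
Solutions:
 f(a) = C1


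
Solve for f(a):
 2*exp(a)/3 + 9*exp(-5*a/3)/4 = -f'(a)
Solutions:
 f(a) = C1 - 2*exp(a)/3 + 27*exp(-5*a/3)/20


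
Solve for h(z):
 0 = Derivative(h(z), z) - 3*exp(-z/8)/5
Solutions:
 h(z) = C1 - 24*exp(-z/8)/5


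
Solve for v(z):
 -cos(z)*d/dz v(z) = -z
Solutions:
 v(z) = C1 + Integral(z/cos(z), z)


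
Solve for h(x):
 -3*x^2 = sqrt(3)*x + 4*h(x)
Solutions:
 h(x) = x*(-3*x - sqrt(3))/4


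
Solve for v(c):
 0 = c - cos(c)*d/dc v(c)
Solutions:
 v(c) = C1 + Integral(c/cos(c), c)


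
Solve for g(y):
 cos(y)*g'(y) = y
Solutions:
 g(y) = C1 + Integral(y/cos(y), y)


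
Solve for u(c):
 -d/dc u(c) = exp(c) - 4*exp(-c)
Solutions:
 u(c) = C1 - exp(c) - 4*exp(-c)


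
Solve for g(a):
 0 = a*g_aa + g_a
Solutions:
 g(a) = C1 + C2*log(a)


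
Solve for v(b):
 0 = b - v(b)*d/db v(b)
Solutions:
 v(b) = -sqrt(C1 + b^2)
 v(b) = sqrt(C1 + b^2)


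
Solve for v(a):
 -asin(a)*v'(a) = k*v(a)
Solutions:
 v(a) = C1*exp(-k*Integral(1/asin(a), a))


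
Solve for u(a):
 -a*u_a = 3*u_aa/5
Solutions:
 u(a) = C1 + C2*erf(sqrt(30)*a/6)


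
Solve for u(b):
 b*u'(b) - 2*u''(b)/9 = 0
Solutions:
 u(b) = C1 + C2*erfi(3*b/2)


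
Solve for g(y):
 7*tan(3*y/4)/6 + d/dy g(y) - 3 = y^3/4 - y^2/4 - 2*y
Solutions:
 g(y) = C1 + y^4/16 - y^3/12 - y^2 + 3*y + 14*log(cos(3*y/4))/9


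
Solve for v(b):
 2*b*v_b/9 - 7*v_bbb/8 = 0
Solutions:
 v(b) = C1 + Integral(C2*airyai(2*294^(1/3)*b/21) + C3*airybi(2*294^(1/3)*b/21), b)


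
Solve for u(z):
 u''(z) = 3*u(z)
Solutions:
 u(z) = C1*exp(-sqrt(3)*z) + C2*exp(sqrt(3)*z)


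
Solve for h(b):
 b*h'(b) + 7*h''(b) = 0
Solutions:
 h(b) = C1 + C2*erf(sqrt(14)*b/14)


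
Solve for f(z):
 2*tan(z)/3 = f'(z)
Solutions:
 f(z) = C1 - 2*log(cos(z))/3


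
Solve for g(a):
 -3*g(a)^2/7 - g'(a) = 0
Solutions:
 g(a) = 7/(C1 + 3*a)


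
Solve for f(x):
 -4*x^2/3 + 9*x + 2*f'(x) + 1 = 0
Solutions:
 f(x) = C1 + 2*x^3/9 - 9*x^2/4 - x/2


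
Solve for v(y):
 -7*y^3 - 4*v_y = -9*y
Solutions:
 v(y) = C1 - 7*y^4/16 + 9*y^2/8


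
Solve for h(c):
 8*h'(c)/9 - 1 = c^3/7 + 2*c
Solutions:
 h(c) = C1 + 9*c^4/224 + 9*c^2/8 + 9*c/8


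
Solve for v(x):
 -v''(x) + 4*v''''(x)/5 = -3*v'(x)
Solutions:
 v(x) = C1 + C2*exp(15^(1/3)*x*(15^(1/3)/(sqrt(714) + 27)^(1/3) + (sqrt(714) + 27)^(1/3))/12)*sin(3^(1/6)*5^(1/3)*x*(-3^(2/3)*(sqrt(714) + 27)^(1/3) + 3*5^(1/3)/(sqrt(714) + 27)^(1/3))/12) + C3*exp(15^(1/3)*x*(15^(1/3)/(sqrt(714) + 27)^(1/3) + (sqrt(714) + 27)^(1/3))/12)*cos(3^(1/6)*5^(1/3)*x*(-3^(2/3)*(sqrt(714) + 27)^(1/3) + 3*5^(1/3)/(sqrt(714) + 27)^(1/3))/12) + C4*exp(-15^(1/3)*x*(15^(1/3)/(sqrt(714) + 27)^(1/3) + (sqrt(714) + 27)^(1/3))/6)


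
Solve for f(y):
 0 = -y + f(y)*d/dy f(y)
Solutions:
 f(y) = -sqrt(C1 + y^2)
 f(y) = sqrt(C1 + y^2)


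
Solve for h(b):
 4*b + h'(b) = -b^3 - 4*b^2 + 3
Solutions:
 h(b) = C1 - b^4/4 - 4*b^3/3 - 2*b^2 + 3*b


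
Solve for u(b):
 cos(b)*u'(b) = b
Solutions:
 u(b) = C1 + Integral(b/cos(b), b)


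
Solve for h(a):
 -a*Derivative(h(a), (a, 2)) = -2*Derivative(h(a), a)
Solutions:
 h(a) = C1 + C2*a^3


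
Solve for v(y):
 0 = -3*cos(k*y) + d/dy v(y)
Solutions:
 v(y) = C1 + 3*sin(k*y)/k


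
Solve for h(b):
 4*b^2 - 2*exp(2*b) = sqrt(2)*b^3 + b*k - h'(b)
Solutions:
 h(b) = C1 + sqrt(2)*b^4/4 - 4*b^3/3 + b^2*k/2 + exp(2*b)


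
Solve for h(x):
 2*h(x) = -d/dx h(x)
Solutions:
 h(x) = C1*exp(-2*x)


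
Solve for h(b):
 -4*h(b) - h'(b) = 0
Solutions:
 h(b) = C1*exp(-4*b)


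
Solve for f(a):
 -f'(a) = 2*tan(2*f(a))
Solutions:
 f(a) = -asin(C1*exp(-4*a))/2 + pi/2
 f(a) = asin(C1*exp(-4*a))/2


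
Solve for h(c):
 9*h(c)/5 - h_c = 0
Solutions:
 h(c) = C1*exp(9*c/5)


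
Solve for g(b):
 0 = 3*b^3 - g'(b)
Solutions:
 g(b) = C1 + 3*b^4/4


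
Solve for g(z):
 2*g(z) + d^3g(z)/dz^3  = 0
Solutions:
 g(z) = C3*exp(-2^(1/3)*z) + (C1*sin(2^(1/3)*sqrt(3)*z/2) + C2*cos(2^(1/3)*sqrt(3)*z/2))*exp(2^(1/3)*z/2)


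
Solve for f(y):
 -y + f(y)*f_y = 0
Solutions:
 f(y) = -sqrt(C1 + y^2)
 f(y) = sqrt(C1 + y^2)


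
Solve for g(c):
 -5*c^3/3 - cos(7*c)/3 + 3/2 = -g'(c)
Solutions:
 g(c) = C1 + 5*c^4/12 - 3*c/2 + sin(7*c)/21


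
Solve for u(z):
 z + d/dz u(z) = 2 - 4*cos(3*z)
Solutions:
 u(z) = C1 - z^2/2 + 2*z - 4*sin(3*z)/3


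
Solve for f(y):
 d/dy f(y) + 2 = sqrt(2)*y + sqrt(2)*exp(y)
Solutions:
 f(y) = C1 + sqrt(2)*y^2/2 - 2*y + sqrt(2)*exp(y)


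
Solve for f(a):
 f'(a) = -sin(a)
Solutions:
 f(a) = C1 + cos(a)


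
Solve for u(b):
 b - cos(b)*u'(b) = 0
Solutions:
 u(b) = C1 + Integral(b/cos(b), b)


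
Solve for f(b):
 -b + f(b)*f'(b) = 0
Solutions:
 f(b) = -sqrt(C1 + b^2)
 f(b) = sqrt(C1 + b^2)


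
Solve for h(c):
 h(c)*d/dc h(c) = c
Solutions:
 h(c) = -sqrt(C1 + c^2)
 h(c) = sqrt(C1 + c^2)


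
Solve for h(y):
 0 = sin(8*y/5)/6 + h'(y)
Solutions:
 h(y) = C1 + 5*cos(8*y/5)/48


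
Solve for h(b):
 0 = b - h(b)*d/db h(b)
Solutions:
 h(b) = -sqrt(C1 + b^2)
 h(b) = sqrt(C1 + b^2)


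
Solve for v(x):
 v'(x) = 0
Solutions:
 v(x) = C1


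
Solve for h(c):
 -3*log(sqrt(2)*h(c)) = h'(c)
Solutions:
 2*Integral(1/(2*log(_y) + log(2)), (_y, h(c)))/3 = C1 - c


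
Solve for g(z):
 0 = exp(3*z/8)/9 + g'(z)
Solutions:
 g(z) = C1 - 8*exp(3*z/8)/27


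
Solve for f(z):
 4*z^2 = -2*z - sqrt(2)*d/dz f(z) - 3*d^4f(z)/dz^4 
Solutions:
 f(z) = C1 + C4*exp(-2^(1/6)*3^(2/3)*z/3) - 2*sqrt(2)*z^3/3 - sqrt(2)*z^2/2 + (C2*sin(6^(1/6)*z/2) + C3*cos(6^(1/6)*z/2))*exp(2^(1/6)*3^(2/3)*z/6)


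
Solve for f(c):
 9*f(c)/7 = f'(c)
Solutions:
 f(c) = C1*exp(9*c/7)


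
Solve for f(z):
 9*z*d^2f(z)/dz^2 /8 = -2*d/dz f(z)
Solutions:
 f(z) = C1 + C2/z^(7/9)


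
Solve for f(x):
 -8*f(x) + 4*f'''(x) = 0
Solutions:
 f(x) = C3*exp(2^(1/3)*x) + (C1*sin(2^(1/3)*sqrt(3)*x/2) + C2*cos(2^(1/3)*sqrt(3)*x/2))*exp(-2^(1/3)*x/2)


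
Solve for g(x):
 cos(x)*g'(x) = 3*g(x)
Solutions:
 g(x) = C1*(sin(x) + 1)^(3/2)/(sin(x) - 1)^(3/2)


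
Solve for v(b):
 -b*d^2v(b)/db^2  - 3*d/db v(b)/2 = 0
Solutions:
 v(b) = C1 + C2/sqrt(b)


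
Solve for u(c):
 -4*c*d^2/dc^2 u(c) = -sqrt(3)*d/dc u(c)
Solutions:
 u(c) = C1 + C2*c^(sqrt(3)/4 + 1)


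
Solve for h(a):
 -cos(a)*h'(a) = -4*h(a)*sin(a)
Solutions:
 h(a) = C1/cos(a)^4


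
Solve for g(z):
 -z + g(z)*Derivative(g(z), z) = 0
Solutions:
 g(z) = -sqrt(C1 + z^2)
 g(z) = sqrt(C1 + z^2)


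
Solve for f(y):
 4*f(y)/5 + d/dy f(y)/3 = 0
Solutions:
 f(y) = C1*exp(-12*y/5)


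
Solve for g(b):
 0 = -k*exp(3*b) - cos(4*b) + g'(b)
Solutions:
 g(b) = C1 + k*exp(3*b)/3 + sin(4*b)/4


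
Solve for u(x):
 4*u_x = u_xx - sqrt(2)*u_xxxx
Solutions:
 u(x) = C1 + C2*exp(3^(1/3)*x*(sqrt(2)*3^(1/3)/(sqrt(3)*sqrt(216 - sqrt(2))/2 + 9*sqrt(2))^(1/3) + 2*(sqrt(3)*sqrt(216 - sqrt(2))/2 + 9*sqrt(2))^(1/3))/12)*sin(x*(-3*sqrt(6)/(3*sqrt(3)*sqrt(216 - sqrt(2))/2 + 27*sqrt(2))^(1/3) + 2*sqrt(3)*(3*sqrt(3)*sqrt(216 - sqrt(2))/2 + 27*sqrt(2))^(1/3))/12) + C3*exp(3^(1/3)*x*(sqrt(2)*3^(1/3)/(sqrt(3)*sqrt(216 - sqrt(2))/2 + 9*sqrt(2))^(1/3) + 2*(sqrt(3)*sqrt(216 - sqrt(2))/2 + 9*sqrt(2))^(1/3))/12)*cos(x*(-3*sqrt(6)/(3*sqrt(3)*sqrt(216 - sqrt(2))/2 + 27*sqrt(2))^(1/3) + 2*sqrt(3)*(3*sqrt(3)*sqrt(216 - sqrt(2))/2 + 27*sqrt(2))^(1/3))/12) + C4*exp(-3^(1/3)*x*(sqrt(2)*3^(1/3)/(sqrt(3)*sqrt(216 - sqrt(2))/2 + 9*sqrt(2))^(1/3) + 2*(sqrt(3)*sqrt(216 - sqrt(2))/2 + 9*sqrt(2))^(1/3))/6)


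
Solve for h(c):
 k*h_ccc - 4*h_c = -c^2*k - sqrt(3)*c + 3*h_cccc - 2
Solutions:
 h(c) = C1 + C2*exp(c*(-k^2/(-k^3/27 + sqrt(-k^6 + (486 - k^3)^2)/27 + 18)^(1/3) + 3*k - 9*(-k^3/27 + sqrt(-k^6 + (486 - k^3)^2)/27 + 18)^(1/3))/27) + C3*exp(c*(-4*k^2/((-1 + sqrt(3)*I)*(-k^3/27 + sqrt(-k^6 + (486 - k^3)^2)/27 + 18)^(1/3)) + 6*k + 9*(-k^3/27 + sqrt(-k^6 + (486 - k^3)^2)/27 + 18)^(1/3) - 9*sqrt(3)*I*(-k^3/27 + sqrt(-k^6 + (486 - k^3)^2)/27 + 18)^(1/3))/54) + C4*exp(c*(4*k^2/((1 + sqrt(3)*I)*(-k^3/27 + sqrt(-k^6 + (486 - k^3)^2)/27 + 18)^(1/3)) + 6*k + 9*(-k^3/27 + sqrt(-k^6 + (486 - k^3)^2)/27 + 18)^(1/3) + 9*sqrt(3)*I*(-k^3/27 + sqrt(-k^6 + (486 - k^3)^2)/27 + 18)^(1/3))/54) + c^3*k/12 + sqrt(3)*c^2/8 + c*k^2/8 + c/2
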